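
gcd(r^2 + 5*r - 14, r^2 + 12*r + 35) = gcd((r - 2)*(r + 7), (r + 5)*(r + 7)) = r + 7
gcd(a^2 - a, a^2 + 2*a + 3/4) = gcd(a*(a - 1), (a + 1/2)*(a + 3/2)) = 1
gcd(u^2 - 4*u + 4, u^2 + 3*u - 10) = u - 2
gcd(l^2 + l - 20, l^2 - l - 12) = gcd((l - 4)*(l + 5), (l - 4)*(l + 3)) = l - 4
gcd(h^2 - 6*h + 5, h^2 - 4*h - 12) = 1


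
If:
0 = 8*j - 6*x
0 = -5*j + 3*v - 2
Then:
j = 3*x/4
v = 5*x/4 + 2/3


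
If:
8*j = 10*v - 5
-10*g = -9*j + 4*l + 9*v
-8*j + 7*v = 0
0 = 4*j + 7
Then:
No Solution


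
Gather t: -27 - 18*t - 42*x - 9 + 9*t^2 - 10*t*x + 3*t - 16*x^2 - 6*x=9*t^2 + t*(-10*x - 15) - 16*x^2 - 48*x - 36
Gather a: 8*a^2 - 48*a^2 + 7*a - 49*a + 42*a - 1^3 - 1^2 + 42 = 40 - 40*a^2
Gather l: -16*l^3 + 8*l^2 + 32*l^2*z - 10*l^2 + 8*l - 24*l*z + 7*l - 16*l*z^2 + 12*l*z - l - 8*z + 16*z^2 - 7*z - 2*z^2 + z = -16*l^3 + l^2*(32*z - 2) + l*(-16*z^2 - 12*z + 14) + 14*z^2 - 14*z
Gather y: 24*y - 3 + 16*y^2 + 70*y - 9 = 16*y^2 + 94*y - 12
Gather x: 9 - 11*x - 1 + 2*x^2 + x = 2*x^2 - 10*x + 8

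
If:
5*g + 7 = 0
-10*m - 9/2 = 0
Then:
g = -7/5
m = -9/20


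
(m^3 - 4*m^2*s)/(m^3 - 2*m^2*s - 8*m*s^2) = m/(m + 2*s)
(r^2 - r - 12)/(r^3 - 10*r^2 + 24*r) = (r + 3)/(r*(r - 6))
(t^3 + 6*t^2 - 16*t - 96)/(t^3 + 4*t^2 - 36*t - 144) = (t - 4)/(t - 6)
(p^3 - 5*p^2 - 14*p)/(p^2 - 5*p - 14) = p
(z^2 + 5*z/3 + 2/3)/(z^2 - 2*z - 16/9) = 3*(z + 1)/(3*z - 8)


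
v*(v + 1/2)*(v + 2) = v^3 + 5*v^2/2 + v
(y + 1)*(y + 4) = y^2 + 5*y + 4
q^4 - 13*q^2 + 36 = (q - 3)*(q - 2)*(q + 2)*(q + 3)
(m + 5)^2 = m^2 + 10*m + 25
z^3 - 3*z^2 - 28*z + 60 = (z - 6)*(z - 2)*(z + 5)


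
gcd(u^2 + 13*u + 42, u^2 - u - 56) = u + 7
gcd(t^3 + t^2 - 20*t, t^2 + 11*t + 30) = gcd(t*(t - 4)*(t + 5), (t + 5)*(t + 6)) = t + 5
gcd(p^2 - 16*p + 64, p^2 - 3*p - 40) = p - 8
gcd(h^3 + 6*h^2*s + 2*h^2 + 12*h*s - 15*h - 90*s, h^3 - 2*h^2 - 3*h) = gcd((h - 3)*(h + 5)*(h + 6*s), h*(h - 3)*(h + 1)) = h - 3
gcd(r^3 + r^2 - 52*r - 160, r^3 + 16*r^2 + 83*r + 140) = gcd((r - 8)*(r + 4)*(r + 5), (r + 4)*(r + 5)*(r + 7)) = r^2 + 9*r + 20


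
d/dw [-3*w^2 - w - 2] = -6*w - 1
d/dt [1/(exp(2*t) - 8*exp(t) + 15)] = 2*(4 - exp(t))*exp(t)/(exp(2*t) - 8*exp(t) + 15)^2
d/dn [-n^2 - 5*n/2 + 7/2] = -2*n - 5/2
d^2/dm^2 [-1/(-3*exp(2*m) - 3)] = 4*(exp(2*m) - 1)*exp(2*m)/(3*(exp(2*m) + 1)^3)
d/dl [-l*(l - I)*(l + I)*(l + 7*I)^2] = -5*l^4 - 56*I*l^3 + 144*l^2 - 28*I*l + 49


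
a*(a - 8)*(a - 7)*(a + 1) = a^4 - 14*a^3 + 41*a^2 + 56*a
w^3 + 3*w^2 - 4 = (w - 1)*(w + 2)^2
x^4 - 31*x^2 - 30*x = x*(x - 6)*(x + 1)*(x + 5)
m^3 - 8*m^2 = m^2*(m - 8)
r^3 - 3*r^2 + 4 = (r - 2)^2*(r + 1)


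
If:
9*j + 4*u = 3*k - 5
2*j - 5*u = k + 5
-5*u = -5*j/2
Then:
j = -8/5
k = -21/5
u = -4/5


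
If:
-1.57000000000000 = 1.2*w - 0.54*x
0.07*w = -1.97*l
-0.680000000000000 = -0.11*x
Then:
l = -0.05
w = 1.47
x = 6.18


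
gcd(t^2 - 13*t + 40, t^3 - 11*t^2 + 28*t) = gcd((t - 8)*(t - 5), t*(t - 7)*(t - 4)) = 1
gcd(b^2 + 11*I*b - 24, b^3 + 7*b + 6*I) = 1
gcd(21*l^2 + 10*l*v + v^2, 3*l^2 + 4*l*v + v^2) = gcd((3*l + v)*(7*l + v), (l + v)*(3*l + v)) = 3*l + v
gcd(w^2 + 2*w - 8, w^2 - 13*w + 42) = 1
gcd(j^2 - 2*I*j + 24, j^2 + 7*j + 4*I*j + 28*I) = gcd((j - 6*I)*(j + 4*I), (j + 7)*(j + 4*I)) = j + 4*I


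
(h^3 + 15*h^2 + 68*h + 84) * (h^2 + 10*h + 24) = h^5 + 25*h^4 + 242*h^3 + 1124*h^2 + 2472*h + 2016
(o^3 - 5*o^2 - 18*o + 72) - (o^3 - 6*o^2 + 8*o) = o^2 - 26*o + 72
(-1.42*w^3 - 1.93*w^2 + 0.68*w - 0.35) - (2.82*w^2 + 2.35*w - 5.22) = -1.42*w^3 - 4.75*w^2 - 1.67*w + 4.87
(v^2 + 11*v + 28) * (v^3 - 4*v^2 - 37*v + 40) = v^5 + 7*v^4 - 53*v^3 - 479*v^2 - 596*v + 1120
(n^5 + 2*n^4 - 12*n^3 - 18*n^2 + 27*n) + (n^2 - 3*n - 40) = n^5 + 2*n^4 - 12*n^3 - 17*n^2 + 24*n - 40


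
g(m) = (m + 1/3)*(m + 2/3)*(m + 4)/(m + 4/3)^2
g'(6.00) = 1.06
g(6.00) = 7.85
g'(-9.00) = 1.07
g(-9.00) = -6.14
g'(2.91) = 1.16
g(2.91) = 4.45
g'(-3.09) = 2.88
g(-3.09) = 1.97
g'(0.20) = 1.62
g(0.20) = 0.83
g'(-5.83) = 1.23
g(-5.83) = -2.57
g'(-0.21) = 1.49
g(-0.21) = 0.17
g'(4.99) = 1.08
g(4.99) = 6.77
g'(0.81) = 1.46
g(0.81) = 1.77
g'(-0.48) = 0.47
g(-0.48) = -0.13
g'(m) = (m + 1/3)*(m + 2/3)/(m + 4/3)^2 - 2*(m + 1/3)*(m + 2/3)*(m + 4)/(m + 4/3)^3 + (m + 1/3)*(m + 4)/(m + 4/3)^2 + (m + 2/3)*(m + 4)/(m + 4/3)^2 = (27*m^3 + 108*m^2 + 246*m + 104)/(27*m^3 + 108*m^2 + 144*m + 64)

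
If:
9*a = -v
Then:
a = -v/9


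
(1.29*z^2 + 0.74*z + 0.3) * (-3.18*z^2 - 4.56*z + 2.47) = -4.1022*z^4 - 8.2356*z^3 - 1.1421*z^2 + 0.4598*z + 0.741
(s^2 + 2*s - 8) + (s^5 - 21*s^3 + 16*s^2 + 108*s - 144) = s^5 - 21*s^3 + 17*s^2 + 110*s - 152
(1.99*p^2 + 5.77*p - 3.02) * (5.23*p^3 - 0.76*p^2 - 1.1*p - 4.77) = 10.4077*p^5 + 28.6647*p^4 - 22.3688*p^3 - 13.5441*p^2 - 24.2009*p + 14.4054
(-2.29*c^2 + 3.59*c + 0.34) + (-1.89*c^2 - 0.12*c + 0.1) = -4.18*c^2 + 3.47*c + 0.44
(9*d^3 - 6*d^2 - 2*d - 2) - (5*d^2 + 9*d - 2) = 9*d^3 - 11*d^2 - 11*d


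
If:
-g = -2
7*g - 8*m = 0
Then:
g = 2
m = 7/4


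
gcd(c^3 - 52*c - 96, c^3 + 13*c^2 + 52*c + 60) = c^2 + 8*c + 12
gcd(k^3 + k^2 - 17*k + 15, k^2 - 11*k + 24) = k - 3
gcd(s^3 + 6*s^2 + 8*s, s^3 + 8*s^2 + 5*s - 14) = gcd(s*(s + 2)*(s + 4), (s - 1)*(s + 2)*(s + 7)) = s + 2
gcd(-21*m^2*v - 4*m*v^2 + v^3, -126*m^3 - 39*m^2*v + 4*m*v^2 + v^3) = 3*m + v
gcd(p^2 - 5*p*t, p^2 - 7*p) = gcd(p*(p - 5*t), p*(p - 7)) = p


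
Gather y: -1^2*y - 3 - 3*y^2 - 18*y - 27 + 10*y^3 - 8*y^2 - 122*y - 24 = 10*y^3 - 11*y^2 - 141*y - 54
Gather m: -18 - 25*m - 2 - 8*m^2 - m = -8*m^2 - 26*m - 20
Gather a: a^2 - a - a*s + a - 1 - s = a^2 - a*s - s - 1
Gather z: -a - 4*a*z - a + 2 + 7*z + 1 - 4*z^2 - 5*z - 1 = -2*a - 4*z^2 + z*(2 - 4*a) + 2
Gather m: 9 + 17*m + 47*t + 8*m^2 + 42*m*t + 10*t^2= 8*m^2 + m*(42*t + 17) + 10*t^2 + 47*t + 9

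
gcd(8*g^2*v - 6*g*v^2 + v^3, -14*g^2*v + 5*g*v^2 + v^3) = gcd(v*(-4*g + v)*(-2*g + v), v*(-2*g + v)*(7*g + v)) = -2*g*v + v^2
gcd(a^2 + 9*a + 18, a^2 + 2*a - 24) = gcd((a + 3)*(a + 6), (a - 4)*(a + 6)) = a + 6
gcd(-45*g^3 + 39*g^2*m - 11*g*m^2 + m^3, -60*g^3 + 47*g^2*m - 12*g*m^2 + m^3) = 15*g^2 - 8*g*m + m^2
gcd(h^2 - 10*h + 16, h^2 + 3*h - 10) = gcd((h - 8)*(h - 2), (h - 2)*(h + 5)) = h - 2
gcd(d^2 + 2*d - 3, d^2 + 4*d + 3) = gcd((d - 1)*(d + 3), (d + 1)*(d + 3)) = d + 3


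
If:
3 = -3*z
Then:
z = -1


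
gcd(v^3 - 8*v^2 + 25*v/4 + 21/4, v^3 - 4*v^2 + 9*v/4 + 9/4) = v^2 - v - 3/4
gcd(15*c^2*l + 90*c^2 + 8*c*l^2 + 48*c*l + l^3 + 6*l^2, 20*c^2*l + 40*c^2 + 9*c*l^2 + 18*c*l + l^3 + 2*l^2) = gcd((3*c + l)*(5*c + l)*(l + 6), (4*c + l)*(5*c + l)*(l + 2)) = 5*c + l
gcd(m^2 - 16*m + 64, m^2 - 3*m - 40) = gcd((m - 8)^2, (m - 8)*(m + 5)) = m - 8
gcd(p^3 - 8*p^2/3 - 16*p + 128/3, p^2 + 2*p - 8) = p + 4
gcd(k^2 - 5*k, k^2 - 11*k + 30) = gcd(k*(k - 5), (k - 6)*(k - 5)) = k - 5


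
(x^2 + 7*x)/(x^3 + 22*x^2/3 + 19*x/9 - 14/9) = 9*x/(9*x^2 + 3*x - 2)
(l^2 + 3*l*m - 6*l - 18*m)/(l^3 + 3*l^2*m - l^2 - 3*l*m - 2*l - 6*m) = (l - 6)/(l^2 - l - 2)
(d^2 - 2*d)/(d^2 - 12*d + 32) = d*(d - 2)/(d^2 - 12*d + 32)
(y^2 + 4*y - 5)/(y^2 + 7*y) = (y^2 + 4*y - 5)/(y*(y + 7))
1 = 1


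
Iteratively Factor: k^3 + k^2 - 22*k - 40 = (k + 4)*(k^2 - 3*k - 10) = (k - 5)*(k + 4)*(k + 2)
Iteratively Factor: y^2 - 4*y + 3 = (y - 3)*(y - 1)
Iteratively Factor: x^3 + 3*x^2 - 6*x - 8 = (x + 1)*(x^2 + 2*x - 8) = (x + 1)*(x + 4)*(x - 2)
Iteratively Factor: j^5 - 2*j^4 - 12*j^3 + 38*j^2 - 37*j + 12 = (j - 1)*(j^4 - j^3 - 13*j^2 + 25*j - 12) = (j - 1)^2*(j^3 - 13*j + 12) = (j - 1)^3*(j^2 + j - 12) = (j - 3)*(j - 1)^3*(j + 4)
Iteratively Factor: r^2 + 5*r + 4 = (r + 4)*(r + 1)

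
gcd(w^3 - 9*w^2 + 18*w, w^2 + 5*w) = w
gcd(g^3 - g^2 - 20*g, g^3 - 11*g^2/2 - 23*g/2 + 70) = g - 5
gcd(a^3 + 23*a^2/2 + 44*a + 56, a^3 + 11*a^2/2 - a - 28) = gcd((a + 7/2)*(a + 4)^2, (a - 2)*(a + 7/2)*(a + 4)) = a^2 + 15*a/2 + 14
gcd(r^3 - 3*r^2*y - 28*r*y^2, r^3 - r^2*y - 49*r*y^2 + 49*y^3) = -r + 7*y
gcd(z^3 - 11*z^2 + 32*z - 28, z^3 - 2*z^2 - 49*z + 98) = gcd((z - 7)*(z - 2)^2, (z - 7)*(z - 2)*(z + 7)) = z^2 - 9*z + 14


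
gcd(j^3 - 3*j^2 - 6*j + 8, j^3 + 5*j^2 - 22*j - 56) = j^2 - 2*j - 8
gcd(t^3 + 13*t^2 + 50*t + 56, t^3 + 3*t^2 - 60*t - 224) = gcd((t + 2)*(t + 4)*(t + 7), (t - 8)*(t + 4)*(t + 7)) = t^2 + 11*t + 28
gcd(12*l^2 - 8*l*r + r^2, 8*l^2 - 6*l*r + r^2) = -2*l + r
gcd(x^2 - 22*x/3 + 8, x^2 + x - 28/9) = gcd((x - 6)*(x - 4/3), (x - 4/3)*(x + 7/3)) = x - 4/3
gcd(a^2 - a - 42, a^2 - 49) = a - 7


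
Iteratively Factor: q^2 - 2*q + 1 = (q - 1)*(q - 1)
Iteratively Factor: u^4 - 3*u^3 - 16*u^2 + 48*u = (u - 4)*(u^3 + u^2 - 12*u) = (u - 4)*(u + 4)*(u^2 - 3*u) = u*(u - 4)*(u + 4)*(u - 3)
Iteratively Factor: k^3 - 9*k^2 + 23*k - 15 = (k - 3)*(k^2 - 6*k + 5) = (k - 3)*(k - 1)*(k - 5)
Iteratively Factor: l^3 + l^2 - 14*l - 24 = (l + 3)*(l^2 - 2*l - 8) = (l + 2)*(l + 3)*(l - 4)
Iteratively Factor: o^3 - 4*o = (o - 2)*(o^2 + 2*o) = o*(o - 2)*(o + 2)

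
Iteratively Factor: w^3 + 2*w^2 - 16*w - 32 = (w + 2)*(w^2 - 16) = (w + 2)*(w + 4)*(w - 4)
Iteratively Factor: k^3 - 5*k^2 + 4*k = (k - 1)*(k^2 - 4*k) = k*(k - 1)*(k - 4)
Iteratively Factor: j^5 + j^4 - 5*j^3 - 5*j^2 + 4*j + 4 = (j - 1)*(j^4 + 2*j^3 - 3*j^2 - 8*j - 4) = (j - 2)*(j - 1)*(j^3 + 4*j^2 + 5*j + 2) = (j - 2)*(j - 1)*(j + 1)*(j^2 + 3*j + 2) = (j - 2)*(j - 1)*(j + 1)^2*(j + 2)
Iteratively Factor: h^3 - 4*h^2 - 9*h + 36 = (h + 3)*(h^2 - 7*h + 12) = (h - 3)*(h + 3)*(h - 4)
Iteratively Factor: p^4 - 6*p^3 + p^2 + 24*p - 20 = (p - 1)*(p^3 - 5*p^2 - 4*p + 20) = (p - 5)*(p - 1)*(p^2 - 4) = (p - 5)*(p - 2)*(p - 1)*(p + 2)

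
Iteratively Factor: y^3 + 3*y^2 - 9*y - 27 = (y + 3)*(y^2 - 9) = (y + 3)^2*(y - 3)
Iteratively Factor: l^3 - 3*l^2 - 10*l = (l + 2)*(l^2 - 5*l) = (l - 5)*(l + 2)*(l)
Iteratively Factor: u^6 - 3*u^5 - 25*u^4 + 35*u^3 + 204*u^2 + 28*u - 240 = (u - 1)*(u^5 - 2*u^4 - 27*u^3 + 8*u^2 + 212*u + 240) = (u - 1)*(u + 2)*(u^4 - 4*u^3 - 19*u^2 + 46*u + 120) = (u - 5)*(u - 1)*(u + 2)*(u^3 + u^2 - 14*u - 24) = (u - 5)*(u - 4)*(u - 1)*(u + 2)*(u^2 + 5*u + 6) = (u - 5)*(u - 4)*(u - 1)*(u + 2)^2*(u + 3)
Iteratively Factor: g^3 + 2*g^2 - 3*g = (g - 1)*(g^2 + 3*g) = g*(g - 1)*(g + 3)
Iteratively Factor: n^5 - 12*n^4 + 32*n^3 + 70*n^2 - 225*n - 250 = (n + 2)*(n^4 - 14*n^3 + 60*n^2 - 50*n - 125) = (n + 1)*(n + 2)*(n^3 - 15*n^2 + 75*n - 125) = (n - 5)*(n + 1)*(n + 2)*(n^2 - 10*n + 25) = (n - 5)^2*(n + 1)*(n + 2)*(n - 5)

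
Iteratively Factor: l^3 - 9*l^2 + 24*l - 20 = (l - 5)*(l^2 - 4*l + 4) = (l - 5)*(l - 2)*(l - 2)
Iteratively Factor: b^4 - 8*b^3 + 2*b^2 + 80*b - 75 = (b - 5)*(b^3 - 3*b^2 - 13*b + 15) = (b - 5)*(b - 1)*(b^2 - 2*b - 15) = (b - 5)*(b - 1)*(b + 3)*(b - 5)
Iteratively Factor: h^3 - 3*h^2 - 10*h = (h)*(h^2 - 3*h - 10) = h*(h + 2)*(h - 5)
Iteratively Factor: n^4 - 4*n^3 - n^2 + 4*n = (n - 4)*(n^3 - n) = (n - 4)*(n - 1)*(n^2 + n) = n*(n - 4)*(n - 1)*(n + 1)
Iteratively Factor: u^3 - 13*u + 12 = (u - 3)*(u^2 + 3*u - 4) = (u - 3)*(u - 1)*(u + 4)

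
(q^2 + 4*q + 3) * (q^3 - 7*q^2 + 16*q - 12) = q^5 - 3*q^4 - 9*q^3 + 31*q^2 - 36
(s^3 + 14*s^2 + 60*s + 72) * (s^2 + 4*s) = s^5 + 18*s^4 + 116*s^3 + 312*s^2 + 288*s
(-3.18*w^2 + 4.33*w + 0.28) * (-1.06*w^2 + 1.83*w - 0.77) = 3.3708*w^4 - 10.4092*w^3 + 10.0757*w^2 - 2.8217*w - 0.2156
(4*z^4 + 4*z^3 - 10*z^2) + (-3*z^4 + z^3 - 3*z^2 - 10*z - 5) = z^4 + 5*z^3 - 13*z^2 - 10*z - 5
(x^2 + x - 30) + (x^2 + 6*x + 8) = 2*x^2 + 7*x - 22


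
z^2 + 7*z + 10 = (z + 2)*(z + 5)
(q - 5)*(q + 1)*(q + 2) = q^3 - 2*q^2 - 13*q - 10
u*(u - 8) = u^2 - 8*u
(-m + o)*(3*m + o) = -3*m^2 + 2*m*o + o^2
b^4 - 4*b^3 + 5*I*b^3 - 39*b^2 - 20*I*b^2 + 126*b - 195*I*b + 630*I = (b - 7)*(b - 3)*(b + 6)*(b + 5*I)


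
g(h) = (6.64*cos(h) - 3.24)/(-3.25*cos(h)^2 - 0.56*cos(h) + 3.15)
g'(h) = (-6.5*sin(h)*cos(h) - 0.56*sin(h))*(6.64*cos(h) - 3.24)/(-3.25*cos(h)^2 - 0.56*cos(h) + 3.15)^2 - 6.64*sin(h)/(-3.25*cos(h)^2 - 0.56*cos(h) + 3.15) = (-21.58*cos(h)^2 + 21.06*cos(h) - 19.1016)*sin(h)/(10.5625*cos(h)^4 + 3.64*cos(h)^3 - 20.1614*cos(h)^2 - 3.528*cos(h) + 9.9225)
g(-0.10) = -5.39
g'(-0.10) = 4.99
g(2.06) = -2.36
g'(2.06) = -4.10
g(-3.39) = -15.14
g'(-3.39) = -35.97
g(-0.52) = 11.66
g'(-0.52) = 181.18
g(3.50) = -11.47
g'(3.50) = 29.81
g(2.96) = -17.55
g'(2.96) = -35.36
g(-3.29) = -18.68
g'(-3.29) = -32.76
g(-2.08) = -2.44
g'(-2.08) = 4.29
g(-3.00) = -18.90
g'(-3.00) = 32.00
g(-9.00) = -9.65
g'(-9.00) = 25.02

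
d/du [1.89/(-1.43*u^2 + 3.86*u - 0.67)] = (5.4054*u - 7.2954)/(1.43*u^2 - 3.86*u + 0.67)^2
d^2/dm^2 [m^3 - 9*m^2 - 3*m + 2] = 6*m - 18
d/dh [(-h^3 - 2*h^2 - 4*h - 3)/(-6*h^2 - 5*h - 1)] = (6*h^4 + 10*h^3 - 11*h^2 - 32*h - 11)/(36*h^4 + 60*h^3 + 37*h^2 + 10*h + 1)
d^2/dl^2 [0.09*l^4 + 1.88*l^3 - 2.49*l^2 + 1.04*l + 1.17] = 1.08*l^2 + 11.28*l - 4.98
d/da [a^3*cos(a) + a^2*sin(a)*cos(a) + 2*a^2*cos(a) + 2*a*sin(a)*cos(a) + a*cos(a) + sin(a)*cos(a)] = -a^3*sin(a) - 2*a^2*sin(a) + 3*a^2*cos(a) + a^2*cos(2*a) - a*sin(a) + sqrt(2)*a*sin(2*a + pi/4) + 4*a*cos(a) + a*cos(2*a) + sqrt(2)*sin(2*a + pi/4) + cos(a)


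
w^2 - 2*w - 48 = (w - 8)*(w + 6)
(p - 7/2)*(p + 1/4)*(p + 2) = p^3 - 5*p^2/4 - 59*p/8 - 7/4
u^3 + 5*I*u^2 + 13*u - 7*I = (u - I)^2*(u + 7*I)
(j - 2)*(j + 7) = j^2 + 5*j - 14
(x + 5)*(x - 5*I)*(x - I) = x^3 + 5*x^2 - 6*I*x^2 - 5*x - 30*I*x - 25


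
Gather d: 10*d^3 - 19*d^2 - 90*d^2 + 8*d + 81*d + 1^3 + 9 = 10*d^3 - 109*d^2 + 89*d + 10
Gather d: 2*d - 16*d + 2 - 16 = -14*d - 14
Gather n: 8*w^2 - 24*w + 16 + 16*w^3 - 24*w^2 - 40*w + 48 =16*w^3 - 16*w^2 - 64*w + 64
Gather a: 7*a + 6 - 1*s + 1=7*a - s + 7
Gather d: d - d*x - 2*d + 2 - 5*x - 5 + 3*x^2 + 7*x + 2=d*(-x - 1) + 3*x^2 + 2*x - 1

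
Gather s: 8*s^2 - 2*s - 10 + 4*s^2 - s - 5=12*s^2 - 3*s - 15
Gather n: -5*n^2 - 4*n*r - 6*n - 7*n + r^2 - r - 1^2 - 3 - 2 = -5*n^2 + n*(-4*r - 13) + r^2 - r - 6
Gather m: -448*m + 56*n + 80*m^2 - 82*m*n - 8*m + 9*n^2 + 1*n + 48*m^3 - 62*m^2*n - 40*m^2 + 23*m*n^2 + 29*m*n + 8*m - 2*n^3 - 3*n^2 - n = 48*m^3 + m^2*(40 - 62*n) + m*(23*n^2 - 53*n - 448) - 2*n^3 + 6*n^2 + 56*n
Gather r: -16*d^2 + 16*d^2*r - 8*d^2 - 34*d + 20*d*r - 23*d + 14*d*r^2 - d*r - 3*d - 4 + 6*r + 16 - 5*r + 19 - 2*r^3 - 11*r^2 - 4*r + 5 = -24*d^2 - 60*d - 2*r^3 + r^2*(14*d - 11) + r*(16*d^2 + 19*d - 3) + 36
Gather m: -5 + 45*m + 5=45*m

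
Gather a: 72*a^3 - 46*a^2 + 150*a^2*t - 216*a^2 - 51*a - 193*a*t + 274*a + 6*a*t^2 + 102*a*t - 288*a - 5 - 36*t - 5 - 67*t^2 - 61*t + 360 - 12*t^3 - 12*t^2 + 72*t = 72*a^3 + a^2*(150*t - 262) + a*(6*t^2 - 91*t - 65) - 12*t^3 - 79*t^2 - 25*t + 350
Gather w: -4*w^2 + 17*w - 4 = -4*w^2 + 17*w - 4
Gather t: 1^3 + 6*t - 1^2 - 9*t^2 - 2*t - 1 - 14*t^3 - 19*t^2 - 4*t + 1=-14*t^3 - 28*t^2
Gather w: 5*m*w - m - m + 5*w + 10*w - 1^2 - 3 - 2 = -2*m + w*(5*m + 15) - 6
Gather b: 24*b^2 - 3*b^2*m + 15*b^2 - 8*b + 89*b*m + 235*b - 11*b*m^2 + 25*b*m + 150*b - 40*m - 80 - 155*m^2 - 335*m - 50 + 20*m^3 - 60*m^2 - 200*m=b^2*(39 - 3*m) + b*(-11*m^2 + 114*m + 377) + 20*m^3 - 215*m^2 - 575*m - 130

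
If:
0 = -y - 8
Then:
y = -8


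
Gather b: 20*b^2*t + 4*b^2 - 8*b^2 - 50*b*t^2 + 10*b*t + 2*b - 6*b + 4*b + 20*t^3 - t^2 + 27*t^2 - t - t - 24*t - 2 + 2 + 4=b^2*(20*t - 4) + b*(-50*t^2 + 10*t) + 20*t^3 + 26*t^2 - 26*t + 4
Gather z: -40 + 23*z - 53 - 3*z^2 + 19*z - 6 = -3*z^2 + 42*z - 99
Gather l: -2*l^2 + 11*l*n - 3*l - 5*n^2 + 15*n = -2*l^2 + l*(11*n - 3) - 5*n^2 + 15*n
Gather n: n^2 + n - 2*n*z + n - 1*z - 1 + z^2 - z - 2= n^2 + n*(2 - 2*z) + z^2 - 2*z - 3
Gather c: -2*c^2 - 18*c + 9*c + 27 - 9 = -2*c^2 - 9*c + 18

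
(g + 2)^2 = g^2 + 4*g + 4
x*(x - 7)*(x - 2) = x^3 - 9*x^2 + 14*x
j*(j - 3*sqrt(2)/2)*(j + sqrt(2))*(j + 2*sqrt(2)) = j^4 + 3*sqrt(2)*j^3/2 - 5*j^2 - 6*sqrt(2)*j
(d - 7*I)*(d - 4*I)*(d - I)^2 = d^4 - 13*I*d^3 - 51*d^2 + 67*I*d + 28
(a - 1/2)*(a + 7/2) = a^2 + 3*a - 7/4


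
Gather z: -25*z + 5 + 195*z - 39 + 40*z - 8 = 210*z - 42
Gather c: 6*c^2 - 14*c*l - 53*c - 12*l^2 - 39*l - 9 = 6*c^2 + c*(-14*l - 53) - 12*l^2 - 39*l - 9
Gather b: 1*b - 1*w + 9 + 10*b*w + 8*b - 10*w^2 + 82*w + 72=b*(10*w + 9) - 10*w^2 + 81*w + 81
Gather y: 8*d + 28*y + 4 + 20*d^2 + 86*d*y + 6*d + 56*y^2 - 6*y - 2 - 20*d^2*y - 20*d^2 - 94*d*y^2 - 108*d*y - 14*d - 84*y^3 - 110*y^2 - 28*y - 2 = -84*y^3 + y^2*(-94*d - 54) + y*(-20*d^2 - 22*d - 6)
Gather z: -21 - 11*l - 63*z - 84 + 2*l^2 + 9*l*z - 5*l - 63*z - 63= 2*l^2 - 16*l + z*(9*l - 126) - 168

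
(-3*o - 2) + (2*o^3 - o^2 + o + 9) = 2*o^3 - o^2 - 2*o + 7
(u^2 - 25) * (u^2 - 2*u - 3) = u^4 - 2*u^3 - 28*u^2 + 50*u + 75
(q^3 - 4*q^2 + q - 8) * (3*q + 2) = 3*q^4 - 10*q^3 - 5*q^2 - 22*q - 16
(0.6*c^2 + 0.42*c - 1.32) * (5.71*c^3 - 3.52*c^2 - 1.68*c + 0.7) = 3.426*c^5 + 0.2862*c^4 - 10.0236*c^3 + 4.3608*c^2 + 2.5116*c - 0.924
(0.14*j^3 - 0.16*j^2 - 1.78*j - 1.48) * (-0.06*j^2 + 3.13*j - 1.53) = -0.0084*j^5 + 0.4478*j^4 - 0.6082*j^3 - 5.2378*j^2 - 1.909*j + 2.2644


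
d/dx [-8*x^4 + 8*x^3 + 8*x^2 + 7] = 8*x*(-4*x^2 + 3*x + 2)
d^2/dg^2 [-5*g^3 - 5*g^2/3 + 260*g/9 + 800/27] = -30*g - 10/3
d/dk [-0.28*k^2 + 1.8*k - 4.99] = 1.8 - 0.56*k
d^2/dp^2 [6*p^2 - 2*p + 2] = 12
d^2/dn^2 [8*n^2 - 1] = 16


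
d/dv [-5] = 0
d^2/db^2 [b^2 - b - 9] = 2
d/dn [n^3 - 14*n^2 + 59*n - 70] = 3*n^2 - 28*n + 59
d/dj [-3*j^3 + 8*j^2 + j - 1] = -9*j^2 + 16*j + 1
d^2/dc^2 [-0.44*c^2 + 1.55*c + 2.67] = -0.880000000000000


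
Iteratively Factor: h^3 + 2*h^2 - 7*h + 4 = (h + 4)*(h^2 - 2*h + 1) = (h - 1)*(h + 4)*(h - 1)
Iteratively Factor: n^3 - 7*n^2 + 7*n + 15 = (n - 5)*(n^2 - 2*n - 3) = (n - 5)*(n - 3)*(n + 1)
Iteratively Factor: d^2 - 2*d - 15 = (d - 5)*(d + 3)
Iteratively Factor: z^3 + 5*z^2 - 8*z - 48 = (z - 3)*(z^2 + 8*z + 16) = (z - 3)*(z + 4)*(z + 4)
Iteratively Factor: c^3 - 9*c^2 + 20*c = (c - 5)*(c^2 - 4*c) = (c - 5)*(c - 4)*(c)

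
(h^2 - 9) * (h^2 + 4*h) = h^4 + 4*h^3 - 9*h^2 - 36*h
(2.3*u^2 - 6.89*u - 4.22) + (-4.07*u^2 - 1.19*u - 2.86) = -1.77*u^2 - 8.08*u - 7.08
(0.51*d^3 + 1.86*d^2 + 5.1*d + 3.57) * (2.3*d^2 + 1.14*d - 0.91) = 1.173*d^5 + 4.8594*d^4 + 13.3863*d^3 + 12.3324*d^2 - 0.5712*d - 3.2487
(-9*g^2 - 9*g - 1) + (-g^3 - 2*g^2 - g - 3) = -g^3 - 11*g^2 - 10*g - 4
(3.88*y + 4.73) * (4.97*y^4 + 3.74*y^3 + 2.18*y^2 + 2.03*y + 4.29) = 19.2836*y^5 + 38.0193*y^4 + 26.1486*y^3 + 18.1878*y^2 + 26.2471*y + 20.2917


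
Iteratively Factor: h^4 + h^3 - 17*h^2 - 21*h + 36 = (h + 3)*(h^3 - 2*h^2 - 11*h + 12) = (h + 3)^2*(h^2 - 5*h + 4) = (h - 4)*(h + 3)^2*(h - 1)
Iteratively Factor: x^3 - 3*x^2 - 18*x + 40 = (x + 4)*(x^2 - 7*x + 10) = (x - 5)*(x + 4)*(x - 2)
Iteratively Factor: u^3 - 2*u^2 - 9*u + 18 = (u - 2)*(u^2 - 9) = (u - 3)*(u - 2)*(u + 3)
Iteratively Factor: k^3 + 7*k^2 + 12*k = (k + 4)*(k^2 + 3*k) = k*(k + 4)*(k + 3)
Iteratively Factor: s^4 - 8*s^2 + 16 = (s - 2)*(s^3 + 2*s^2 - 4*s - 8) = (s - 2)^2*(s^2 + 4*s + 4) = (s - 2)^2*(s + 2)*(s + 2)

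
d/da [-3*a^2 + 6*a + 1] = 6 - 6*a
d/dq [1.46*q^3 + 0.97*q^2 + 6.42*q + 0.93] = 4.38*q^2 + 1.94*q + 6.42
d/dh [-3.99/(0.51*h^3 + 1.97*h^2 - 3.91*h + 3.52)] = (6.1047*h^2 + 15.7206*h - 15.6009)/(0.51*h^3 + 1.97*h^2 - 3.91*h + 3.52)^2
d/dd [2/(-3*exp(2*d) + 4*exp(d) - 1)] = (12*exp(d) - 8)*exp(d)/(3*exp(2*d) - 4*exp(d) + 1)^2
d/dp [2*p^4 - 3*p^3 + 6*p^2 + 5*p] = 8*p^3 - 9*p^2 + 12*p + 5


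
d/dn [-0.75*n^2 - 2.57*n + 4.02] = -1.5*n - 2.57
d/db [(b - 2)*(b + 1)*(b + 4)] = 3*b^2 + 6*b - 6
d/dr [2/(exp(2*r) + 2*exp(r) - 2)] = -4*(exp(r) + 1)*exp(r)/(exp(2*r) + 2*exp(r) - 2)^2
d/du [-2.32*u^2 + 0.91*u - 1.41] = 0.91 - 4.64*u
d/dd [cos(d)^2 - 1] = -sin(2*d)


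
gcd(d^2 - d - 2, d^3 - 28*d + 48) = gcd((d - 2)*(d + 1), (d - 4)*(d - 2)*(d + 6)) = d - 2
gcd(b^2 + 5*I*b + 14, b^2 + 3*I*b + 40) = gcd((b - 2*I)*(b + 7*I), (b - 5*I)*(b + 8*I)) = 1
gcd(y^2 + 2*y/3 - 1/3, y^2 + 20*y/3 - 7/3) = y - 1/3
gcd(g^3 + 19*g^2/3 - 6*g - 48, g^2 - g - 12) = g + 3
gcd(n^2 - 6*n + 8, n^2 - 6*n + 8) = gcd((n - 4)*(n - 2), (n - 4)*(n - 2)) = n^2 - 6*n + 8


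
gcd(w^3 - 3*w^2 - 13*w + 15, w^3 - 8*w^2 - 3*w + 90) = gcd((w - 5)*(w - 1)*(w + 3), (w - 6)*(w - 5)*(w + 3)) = w^2 - 2*w - 15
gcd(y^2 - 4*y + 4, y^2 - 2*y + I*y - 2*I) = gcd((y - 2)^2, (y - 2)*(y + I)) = y - 2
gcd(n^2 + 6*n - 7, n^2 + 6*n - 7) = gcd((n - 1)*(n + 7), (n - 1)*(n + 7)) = n^2 + 6*n - 7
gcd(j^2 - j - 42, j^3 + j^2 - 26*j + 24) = j + 6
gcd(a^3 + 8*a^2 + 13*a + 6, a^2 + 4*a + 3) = a + 1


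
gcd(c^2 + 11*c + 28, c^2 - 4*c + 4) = 1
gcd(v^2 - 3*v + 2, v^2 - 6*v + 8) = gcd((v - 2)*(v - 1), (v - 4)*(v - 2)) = v - 2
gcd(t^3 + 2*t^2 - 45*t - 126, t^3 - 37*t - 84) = t^2 - 4*t - 21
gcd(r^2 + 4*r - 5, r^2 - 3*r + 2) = r - 1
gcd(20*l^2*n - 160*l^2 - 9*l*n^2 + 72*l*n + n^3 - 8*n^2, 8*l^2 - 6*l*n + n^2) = 4*l - n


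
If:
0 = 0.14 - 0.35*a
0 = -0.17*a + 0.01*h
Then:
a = 0.40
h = 6.80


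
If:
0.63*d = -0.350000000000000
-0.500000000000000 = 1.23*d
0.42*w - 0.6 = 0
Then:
No Solution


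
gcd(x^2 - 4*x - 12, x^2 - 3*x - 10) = x + 2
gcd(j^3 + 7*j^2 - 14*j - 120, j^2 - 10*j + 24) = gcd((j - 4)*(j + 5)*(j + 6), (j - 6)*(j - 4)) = j - 4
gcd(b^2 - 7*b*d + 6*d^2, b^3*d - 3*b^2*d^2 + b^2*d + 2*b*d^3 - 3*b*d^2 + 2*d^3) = b - d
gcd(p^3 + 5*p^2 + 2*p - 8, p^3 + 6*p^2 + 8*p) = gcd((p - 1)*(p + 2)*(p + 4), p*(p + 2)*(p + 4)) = p^2 + 6*p + 8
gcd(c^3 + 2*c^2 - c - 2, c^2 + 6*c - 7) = c - 1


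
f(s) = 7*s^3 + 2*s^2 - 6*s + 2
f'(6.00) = 774.00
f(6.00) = 1550.00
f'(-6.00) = 726.00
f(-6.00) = -1402.00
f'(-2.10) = 78.21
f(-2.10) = -41.41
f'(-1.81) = 55.56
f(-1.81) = -22.10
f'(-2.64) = 129.80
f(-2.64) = -97.02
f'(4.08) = 359.89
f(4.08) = 486.23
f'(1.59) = 53.45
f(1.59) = 25.65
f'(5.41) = 630.27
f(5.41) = 1136.46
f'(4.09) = 361.65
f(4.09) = 489.84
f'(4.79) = 494.99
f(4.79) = 788.46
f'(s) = 21*s^2 + 4*s - 6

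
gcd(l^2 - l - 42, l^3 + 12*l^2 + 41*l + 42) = 1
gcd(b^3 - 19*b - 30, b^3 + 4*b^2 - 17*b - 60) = b + 3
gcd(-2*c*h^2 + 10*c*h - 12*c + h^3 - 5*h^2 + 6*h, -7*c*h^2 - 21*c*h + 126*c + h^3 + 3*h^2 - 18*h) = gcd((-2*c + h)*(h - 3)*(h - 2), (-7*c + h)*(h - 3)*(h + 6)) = h - 3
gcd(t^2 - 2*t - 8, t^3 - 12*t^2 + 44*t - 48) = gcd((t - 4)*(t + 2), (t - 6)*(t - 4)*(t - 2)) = t - 4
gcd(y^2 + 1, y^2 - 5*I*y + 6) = y + I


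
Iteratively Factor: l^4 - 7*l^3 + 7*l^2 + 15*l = (l - 3)*(l^3 - 4*l^2 - 5*l) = (l - 3)*(l + 1)*(l^2 - 5*l) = (l - 5)*(l - 3)*(l + 1)*(l)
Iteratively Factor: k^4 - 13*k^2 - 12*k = (k - 4)*(k^3 + 4*k^2 + 3*k) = (k - 4)*(k + 3)*(k^2 + k) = k*(k - 4)*(k + 3)*(k + 1)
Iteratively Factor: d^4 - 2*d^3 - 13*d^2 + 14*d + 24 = (d + 3)*(d^3 - 5*d^2 + 2*d + 8) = (d - 4)*(d + 3)*(d^2 - d - 2) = (d - 4)*(d - 2)*(d + 3)*(d + 1)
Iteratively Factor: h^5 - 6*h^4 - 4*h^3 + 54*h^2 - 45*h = (h + 3)*(h^4 - 9*h^3 + 23*h^2 - 15*h) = (h - 3)*(h + 3)*(h^3 - 6*h^2 + 5*h) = (h - 3)*(h - 1)*(h + 3)*(h^2 - 5*h) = h*(h - 3)*(h - 1)*(h + 3)*(h - 5)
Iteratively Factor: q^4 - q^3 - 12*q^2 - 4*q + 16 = (q + 2)*(q^3 - 3*q^2 - 6*q + 8) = (q + 2)^2*(q^2 - 5*q + 4) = (q - 4)*(q + 2)^2*(q - 1)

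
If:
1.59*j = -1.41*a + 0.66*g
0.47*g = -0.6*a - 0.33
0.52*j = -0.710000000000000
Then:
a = 0.76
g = -1.67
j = -1.37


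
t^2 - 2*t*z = t*(t - 2*z)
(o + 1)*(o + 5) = o^2 + 6*o + 5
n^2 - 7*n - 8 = (n - 8)*(n + 1)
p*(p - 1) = p^2 - p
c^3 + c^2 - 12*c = c*(c - 3)*(c + 4)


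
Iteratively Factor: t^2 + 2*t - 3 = (t + 3)*(t - 1)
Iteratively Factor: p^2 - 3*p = (p - 3)*(p)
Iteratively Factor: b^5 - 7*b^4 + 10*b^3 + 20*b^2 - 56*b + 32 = (b - 2)*(b^4 - 5*b^3 + 20*b - 16) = (b - 4)*(b - 2)*(b^3 - b^2 - 4*b + 4) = (b - 4)*(b - 2)*(b + 2)*(b^2 - 3*b + 2) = (b - 4)*(b - 2)^2*(b + 2)*(b - 1)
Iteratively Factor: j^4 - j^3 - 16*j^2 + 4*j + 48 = (j - 4)*(j^3 + 3*j^2 - 4*j - 12) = (j - 4)*(j - 2)*(j^2 + 5*j + 6) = (j - 4)*(j - 2)*(j + 2)*(j + 3)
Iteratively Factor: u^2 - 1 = (u - 1)*(u + 1)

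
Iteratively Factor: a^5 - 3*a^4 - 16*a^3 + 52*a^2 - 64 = (a - 2)*(a^4 - a^3 - 18*a^2 + 16*a + 32) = (a - 2)*(a + 1)*(a^3 - 2*a^2 - 16*a + 32) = (a - 4)*(a - 2)*(a + 1)*(a^2 + 2*a - 8) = (a - 4)*(a - 2)*(a + 1)*(a + 4)*(a - 2)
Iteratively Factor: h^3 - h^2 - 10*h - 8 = (h - 4)*(h^2 + 3*h + 2) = (h - 4)*(h + 1)*(h + 2)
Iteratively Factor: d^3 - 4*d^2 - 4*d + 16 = (d + 2)*(d^2 - 6*d + 8) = (d - 2)*(d + 2)*(d - 4)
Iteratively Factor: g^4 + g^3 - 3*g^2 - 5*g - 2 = (g + 1)*(g^3 - 3*g - 2) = (g + 1)^2*(g^2 - g - 2) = (g + 1)^3*(g - 2)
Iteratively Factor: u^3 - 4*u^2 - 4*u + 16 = (u + 2)*(u^2 - 6*u + 8) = (u - 4)*(u + 2)*(u - 2)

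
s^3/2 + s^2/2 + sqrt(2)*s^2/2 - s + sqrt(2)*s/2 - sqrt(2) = (s/2 + sqrt(2)/2)*(s - 1)*(s + 2)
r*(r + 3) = r^2 + 3*r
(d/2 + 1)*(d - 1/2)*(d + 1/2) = d^3/2 + d^2 - d/8 - 1/4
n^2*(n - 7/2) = n^3 - 7*n^2/2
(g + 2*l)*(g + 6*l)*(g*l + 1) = g^3*l + 8*g^2*l^2 + g^2 + 12*g*l^3 + 8*g*l + 12*l^2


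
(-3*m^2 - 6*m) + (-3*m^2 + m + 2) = -6*m^2 - 5*m + 2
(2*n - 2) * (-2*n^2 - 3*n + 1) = -4*n^3 - 2*n^2 + 8*n - 2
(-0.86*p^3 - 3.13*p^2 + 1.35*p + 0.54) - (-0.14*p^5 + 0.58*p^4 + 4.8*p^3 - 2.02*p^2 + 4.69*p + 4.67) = 0.14*p^5 - 0.58*p^4 - 5.66*p^3 - 1.11*p^2 - 3.34*p - 4.13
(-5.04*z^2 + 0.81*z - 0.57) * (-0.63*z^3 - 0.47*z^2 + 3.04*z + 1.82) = 3.1752*z^5 + 1.8585*z^4 - 15.3432*z^3 - 6.4425*z^2 - 0.2586*z - 1.0374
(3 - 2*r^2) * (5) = 15 - 10*r^2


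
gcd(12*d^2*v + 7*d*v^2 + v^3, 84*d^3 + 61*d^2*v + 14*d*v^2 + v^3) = 12*d^2 + 7*d*v + v^2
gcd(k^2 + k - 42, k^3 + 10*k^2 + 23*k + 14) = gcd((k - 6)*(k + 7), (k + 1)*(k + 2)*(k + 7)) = k + 7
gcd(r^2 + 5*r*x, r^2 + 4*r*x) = r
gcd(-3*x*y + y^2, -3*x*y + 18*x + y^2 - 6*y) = 3*x - y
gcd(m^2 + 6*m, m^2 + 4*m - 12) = m + 6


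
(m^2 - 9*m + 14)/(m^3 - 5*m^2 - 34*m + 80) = (m - 7)/(m^2 - 3*m - 40)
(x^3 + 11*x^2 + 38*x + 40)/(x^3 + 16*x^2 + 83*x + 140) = (x + 2)/(x + 7)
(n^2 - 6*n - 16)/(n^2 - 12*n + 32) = (n + 2)/(n - 4)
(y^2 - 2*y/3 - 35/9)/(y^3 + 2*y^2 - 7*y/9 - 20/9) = (3*y - 7)/(3*y^2 + y - 4)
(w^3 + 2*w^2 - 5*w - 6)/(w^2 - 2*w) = w + 4 + 3/w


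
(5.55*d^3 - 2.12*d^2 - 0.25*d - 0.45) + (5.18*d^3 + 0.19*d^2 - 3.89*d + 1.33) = 10.73*d^3 - 1.93*d^2 - 4.14*d + 0.88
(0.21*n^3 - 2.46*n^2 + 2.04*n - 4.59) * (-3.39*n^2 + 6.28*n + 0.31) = -0.7119*n^5 + 9.6582*n^4 - 22.2993*n^3 + 27.6087*n^2 - 28.1928*n - 1.4229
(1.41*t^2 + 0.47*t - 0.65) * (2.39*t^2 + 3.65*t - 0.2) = 3.3699*t^4 + 6.2698*t^3 - 0.12*t^2 - 2.4665*t + 0.13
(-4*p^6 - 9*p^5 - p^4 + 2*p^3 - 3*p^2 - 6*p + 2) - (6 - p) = -4*p^6 - 9*p^5 - p^4 + 2*p^3 - 3*p^2 - 5*p - 4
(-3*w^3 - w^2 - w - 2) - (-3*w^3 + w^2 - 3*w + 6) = -2*w^2 + 2*w - 8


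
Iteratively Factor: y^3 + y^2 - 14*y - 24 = (y + 3)*(y^2 - 2*y - 8) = (y - 4)*(y + 3)*(y + 2)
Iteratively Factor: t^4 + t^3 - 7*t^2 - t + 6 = (t - 2)*(t^3 + 3*t^2 - t - 3) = (t - 2)*(t + 1)*(t^2 + 2*t - 3) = (t - 2)*(t - 1)*(t + 1)*(t + 3)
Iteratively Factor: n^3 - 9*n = (n)*(n^2 - 9) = n*(n + 3)*(n - 3)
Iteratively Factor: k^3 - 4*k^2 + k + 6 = (k - 2)*(k^2 - 2*k - 3) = (k - 2)*(k + 1)*(k - 3)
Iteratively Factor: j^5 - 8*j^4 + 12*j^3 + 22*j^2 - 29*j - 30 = (j - 2)*(j^4 - 6*j^3 + 22*j + 15) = (j - 2)*(j + 1)*(j^3 - 7*j^2 + 7*j + 15) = (j - 2)*(j + 1)^2*(j^2 - 8*j + 15) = (j - 3)*(j - 2)*(j + 1)^2*(j - 5)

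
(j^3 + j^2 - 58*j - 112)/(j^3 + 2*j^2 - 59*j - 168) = (j + 2)/(j + 3)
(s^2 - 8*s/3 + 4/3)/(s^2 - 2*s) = (s - 2/3)/s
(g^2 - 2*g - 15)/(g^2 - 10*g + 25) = (g + 3)/(g - 5)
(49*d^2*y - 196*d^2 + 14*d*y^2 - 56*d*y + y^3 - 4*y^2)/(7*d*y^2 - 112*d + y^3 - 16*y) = (7*d + y)/(y + 4)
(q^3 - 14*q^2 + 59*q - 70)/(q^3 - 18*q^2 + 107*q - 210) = (q - 2)/(q - 6)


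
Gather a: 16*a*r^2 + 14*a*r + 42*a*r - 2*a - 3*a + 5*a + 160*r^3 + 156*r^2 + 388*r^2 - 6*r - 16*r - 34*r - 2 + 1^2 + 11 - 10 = a*(16*r^2 + 56*r) + 160*r^3 + 544*r^2 - 56*r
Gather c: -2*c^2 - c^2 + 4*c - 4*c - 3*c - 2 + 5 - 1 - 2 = -3*c^2 - 3*c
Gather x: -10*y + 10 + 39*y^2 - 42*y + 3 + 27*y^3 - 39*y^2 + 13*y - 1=27*y^3 - 39*y + 12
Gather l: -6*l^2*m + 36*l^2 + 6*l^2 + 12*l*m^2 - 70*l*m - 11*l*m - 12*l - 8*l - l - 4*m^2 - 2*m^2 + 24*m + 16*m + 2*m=l^2*(42 - 6*m) + l*(12*m^2 - 81*m - 21) - 6*m^2 + 42*m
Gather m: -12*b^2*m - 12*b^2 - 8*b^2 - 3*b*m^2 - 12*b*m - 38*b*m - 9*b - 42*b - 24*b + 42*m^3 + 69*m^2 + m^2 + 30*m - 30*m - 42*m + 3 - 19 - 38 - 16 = -20*b^2 - 75*b + 42*m^3 + m^2*(70 - 3*b) + m*(-12*b^2 - 50*b - 42) - 70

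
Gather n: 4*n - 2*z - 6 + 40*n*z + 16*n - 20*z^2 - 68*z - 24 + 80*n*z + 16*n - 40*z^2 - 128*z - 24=n*(120*z + 36) - 60*z^2 - 198*z - 54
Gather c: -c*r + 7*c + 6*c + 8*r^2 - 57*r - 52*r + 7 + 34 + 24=c*(13 - r) + 8*r^2 - 109*r + 65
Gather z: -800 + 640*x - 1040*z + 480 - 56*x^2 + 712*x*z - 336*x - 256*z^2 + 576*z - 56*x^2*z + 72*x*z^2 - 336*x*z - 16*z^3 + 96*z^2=-56*x^2 + 304*x - 16*z^3 + z^2*(72*x - 160) + z*(-56*x^2 + 376*x - 464) - 320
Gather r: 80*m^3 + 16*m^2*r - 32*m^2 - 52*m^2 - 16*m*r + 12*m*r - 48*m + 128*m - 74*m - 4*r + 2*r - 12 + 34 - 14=80*m^3 - 84*m^2 + 6*m + r*(16*m^2 - 4*m - 2) + 8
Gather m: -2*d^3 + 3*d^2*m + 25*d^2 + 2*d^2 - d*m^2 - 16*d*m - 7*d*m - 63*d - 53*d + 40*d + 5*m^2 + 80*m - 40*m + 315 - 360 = -2*d^3 + 27*d^2 - 76*d + m^2*(5 - d) + m*(3*d^2 - 23*d + 40) - 45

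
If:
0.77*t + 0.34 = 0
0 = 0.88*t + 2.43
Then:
No Solution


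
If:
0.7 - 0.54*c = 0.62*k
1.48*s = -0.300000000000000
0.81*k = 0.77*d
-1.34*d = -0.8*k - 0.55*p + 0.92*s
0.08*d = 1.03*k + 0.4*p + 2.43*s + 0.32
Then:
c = 1.04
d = 0.23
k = 0.22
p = -0.09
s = -0.20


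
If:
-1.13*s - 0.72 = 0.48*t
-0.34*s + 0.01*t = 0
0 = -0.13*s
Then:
No Solution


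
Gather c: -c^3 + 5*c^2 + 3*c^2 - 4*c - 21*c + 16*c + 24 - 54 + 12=-c^3 + 8*c^2 - 9*c - 18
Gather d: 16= 16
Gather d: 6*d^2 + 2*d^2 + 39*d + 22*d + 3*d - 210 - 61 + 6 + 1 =8*d^2 + 64*d - 264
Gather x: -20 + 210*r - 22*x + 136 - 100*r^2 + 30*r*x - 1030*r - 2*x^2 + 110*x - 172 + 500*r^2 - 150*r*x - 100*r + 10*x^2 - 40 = 400*r^2 - 920*r + 8*x^2 + x*(88 - 120*r) - 96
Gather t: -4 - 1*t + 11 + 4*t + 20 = 3*t + 27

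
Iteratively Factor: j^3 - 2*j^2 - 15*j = (j - 5)*(j^2 + 3*j) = j*(j - 5)*(j + 3)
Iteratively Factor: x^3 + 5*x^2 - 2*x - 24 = (x + 3)*(x^2 + 2*x - 8) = (x - 2)*(x + 3)*(x + 4)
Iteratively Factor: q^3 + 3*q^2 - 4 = (q - 1)*(q^2 + 4*q + 4) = (q - 1)*(q + 2)*(q + 2)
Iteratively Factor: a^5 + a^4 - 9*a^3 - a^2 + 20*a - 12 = (a + 2)*(a^4 - a^3 - 7*a^2 + 13*a - 6) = (a - 2)*(a + 2)*(a^3 + a^2 - 5*a + 3) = (a - 2)*(a - 1)*(a + 2)*(a^2 + 2*a - 3) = (a - 2)*(a - 1)^2*(a + 2)*(a + 3)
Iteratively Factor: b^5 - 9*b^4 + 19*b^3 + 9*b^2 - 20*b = (b - 1)*(b^4 - 8*b^3 + 11*b^2 + 20*b) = (b - 4)*(b - 1)*(b^3 - 4*b^2 - 5*b) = (b - 5)*(b - 4)*(b - 1)*(b^2 + b) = (b - 5)*(b - 4)*(b - 1)*(b + 1)*(b)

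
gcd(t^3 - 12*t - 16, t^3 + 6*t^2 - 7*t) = 1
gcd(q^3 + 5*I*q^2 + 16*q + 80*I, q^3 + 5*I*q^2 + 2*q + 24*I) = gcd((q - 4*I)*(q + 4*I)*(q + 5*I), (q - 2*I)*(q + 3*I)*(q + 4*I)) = q + 4*I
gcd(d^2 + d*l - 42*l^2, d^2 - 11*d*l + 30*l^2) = d - 6*l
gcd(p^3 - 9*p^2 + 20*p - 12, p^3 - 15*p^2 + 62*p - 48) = p^2 - 7*p + 6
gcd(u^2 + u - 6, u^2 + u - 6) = u^2 + u - 6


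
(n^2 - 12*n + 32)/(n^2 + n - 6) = (n^2 - 12*n + 32)/(n^2 + n - 6)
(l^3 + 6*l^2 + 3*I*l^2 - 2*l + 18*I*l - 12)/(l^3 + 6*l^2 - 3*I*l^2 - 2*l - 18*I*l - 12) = (l^2 + 3*I*l - 2)/(l^2 - 3*I*l - 2)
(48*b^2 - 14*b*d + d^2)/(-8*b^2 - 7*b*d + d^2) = (-6*b + d)/(b + d)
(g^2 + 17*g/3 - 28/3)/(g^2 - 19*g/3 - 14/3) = (-3*g^2 - 17*g + 28)/(-3*g^2 + 19*g + 14)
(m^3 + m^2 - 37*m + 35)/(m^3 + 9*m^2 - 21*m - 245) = (m - 1)/(m + 7)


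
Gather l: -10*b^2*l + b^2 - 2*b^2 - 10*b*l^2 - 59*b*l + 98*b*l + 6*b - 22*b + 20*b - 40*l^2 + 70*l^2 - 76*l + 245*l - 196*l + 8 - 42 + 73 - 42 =-b^2 + 4*b + l^2*(30 - 10*b) + l*(-10*b^2 + 39*b - 27) - 3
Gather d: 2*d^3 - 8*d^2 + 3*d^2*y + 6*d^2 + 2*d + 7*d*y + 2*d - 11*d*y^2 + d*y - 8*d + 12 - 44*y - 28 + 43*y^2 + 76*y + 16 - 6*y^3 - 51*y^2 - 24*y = 2*d^3 + d^2*(3*y - 2) + d*(-11*y^2 + 8*y - 4) - 6*y^3 - 8*y^2 + 8*y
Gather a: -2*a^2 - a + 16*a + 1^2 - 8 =-2*a^2 + 15*a - 7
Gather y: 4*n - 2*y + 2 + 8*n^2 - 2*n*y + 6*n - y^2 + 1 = 8*n^2 + 10*n - y^2 + y*(-2*n - 2) + 3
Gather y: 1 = 1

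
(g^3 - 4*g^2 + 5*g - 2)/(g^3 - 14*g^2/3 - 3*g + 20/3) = 3*(g^2 - 3*g + 2)/(3*g^2 - 11*g - 20)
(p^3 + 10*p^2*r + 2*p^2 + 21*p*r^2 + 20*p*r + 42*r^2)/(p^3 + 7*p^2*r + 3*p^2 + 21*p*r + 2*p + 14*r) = (p + 3*r)/(p + 1)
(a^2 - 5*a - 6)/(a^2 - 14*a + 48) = (a + 1)/(a - 8)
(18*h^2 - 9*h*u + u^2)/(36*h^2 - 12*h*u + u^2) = (-3*h + u)/(-6*h + u)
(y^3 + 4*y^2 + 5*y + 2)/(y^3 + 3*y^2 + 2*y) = (y + 1)/y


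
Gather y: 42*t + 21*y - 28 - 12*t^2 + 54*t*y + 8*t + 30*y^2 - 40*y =-12*t^2 + 50*t + 30*y^2 + y*(54*t - 19) - 28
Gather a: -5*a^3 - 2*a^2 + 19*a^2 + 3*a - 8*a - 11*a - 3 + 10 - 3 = -5*a^3 + 17*a^2 - 16*a + 4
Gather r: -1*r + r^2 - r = r^2 - 2*r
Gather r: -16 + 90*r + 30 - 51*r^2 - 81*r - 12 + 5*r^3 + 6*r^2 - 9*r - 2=5*r^3 - 45*r^2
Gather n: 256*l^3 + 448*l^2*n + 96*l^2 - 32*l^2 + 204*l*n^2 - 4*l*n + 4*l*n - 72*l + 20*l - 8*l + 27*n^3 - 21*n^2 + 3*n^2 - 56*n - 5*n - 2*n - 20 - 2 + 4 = 256*l^3 + 64*l^2 - 60*l + 27*n^3 + n^2*(204*l - 18) + n*(448*l^2 - 63) - 18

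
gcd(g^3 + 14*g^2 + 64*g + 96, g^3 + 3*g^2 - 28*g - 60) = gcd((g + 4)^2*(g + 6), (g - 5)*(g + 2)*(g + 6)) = g + 6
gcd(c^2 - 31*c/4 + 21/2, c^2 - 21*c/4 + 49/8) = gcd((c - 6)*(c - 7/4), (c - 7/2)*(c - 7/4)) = c - 7/4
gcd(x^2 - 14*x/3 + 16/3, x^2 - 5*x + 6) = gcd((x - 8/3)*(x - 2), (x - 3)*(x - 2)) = x - 2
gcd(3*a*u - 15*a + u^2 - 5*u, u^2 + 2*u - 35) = u - 5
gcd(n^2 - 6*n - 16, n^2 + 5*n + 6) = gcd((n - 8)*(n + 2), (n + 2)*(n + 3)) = n + 2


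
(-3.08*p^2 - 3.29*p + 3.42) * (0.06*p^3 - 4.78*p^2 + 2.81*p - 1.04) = -0.1848*p^5 + 14.525*p^4 + 7.2766*p^3 - 22.3893*p^2 + 13.0318*p - 3.5568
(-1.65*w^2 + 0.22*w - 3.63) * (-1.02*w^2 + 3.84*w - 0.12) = 1.683*w^4 - 6.5604*w^3 + 4.7454*w^2 - 13.9656*w + 0.4356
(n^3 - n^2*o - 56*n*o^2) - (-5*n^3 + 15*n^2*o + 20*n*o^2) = 6*n^3 - 16*n^2*o - 76*n*o^2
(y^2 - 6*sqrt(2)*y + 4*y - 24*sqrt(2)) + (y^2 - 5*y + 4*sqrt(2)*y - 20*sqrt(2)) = 2*y^2 - 2*sqrt(2)*y - y - 44*sqrt(2)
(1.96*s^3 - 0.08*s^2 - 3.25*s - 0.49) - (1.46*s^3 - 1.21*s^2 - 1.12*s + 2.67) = 0.5*s^3 + 1.13*s^2 - 2.13*s - 3.16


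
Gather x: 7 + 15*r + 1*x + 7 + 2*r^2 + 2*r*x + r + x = 2*r^2 + 16*r + x*(2*r + 2) + 14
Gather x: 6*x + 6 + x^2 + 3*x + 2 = x^2 + 9*x + 8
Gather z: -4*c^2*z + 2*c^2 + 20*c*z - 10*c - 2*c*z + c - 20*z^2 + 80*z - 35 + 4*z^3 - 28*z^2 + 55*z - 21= 2*c^2 - 9*c + 4*z^3 - 48*z^2 + z*(-4*c^2 + 18*c + 135) - 56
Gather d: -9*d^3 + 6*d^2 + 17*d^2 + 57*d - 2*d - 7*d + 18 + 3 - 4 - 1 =-9*d^3 + 23*d^2 + 48*d + 16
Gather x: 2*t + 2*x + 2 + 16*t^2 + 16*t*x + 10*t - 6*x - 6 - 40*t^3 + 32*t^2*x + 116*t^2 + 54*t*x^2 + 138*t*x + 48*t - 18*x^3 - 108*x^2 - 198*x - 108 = -40*t^3 + 132*t^2 + 60*t - 18*x^3 + x^2*(54*t - 108) + x*(32*t^2 + 154*t - 202) - 112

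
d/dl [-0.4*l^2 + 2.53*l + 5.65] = 2.53 - 0.8*l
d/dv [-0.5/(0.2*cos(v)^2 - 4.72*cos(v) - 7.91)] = (2.36 - 0.2*cos(v))*sin(v)/(-0.2*cos(v)^2 + 4.72*cos(v) + 7.91)^2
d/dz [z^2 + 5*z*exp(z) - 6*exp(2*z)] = 5*z*exp(z) + 2*z - 12*exp(2*z) + 5*exp(z)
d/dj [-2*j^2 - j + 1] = -4*j - 1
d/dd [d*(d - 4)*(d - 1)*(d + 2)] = 4*d^3 - 9*d^2 - 12*d + 8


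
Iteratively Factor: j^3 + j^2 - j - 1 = (j + 1)*(j^2 - 1) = (j - 1)*(j + 1)*(j + 1)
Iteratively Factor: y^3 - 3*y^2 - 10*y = (y - 5)*(y^2 + 2*y) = (y - 5)*(y + 2)*(y)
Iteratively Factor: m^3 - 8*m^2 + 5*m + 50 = (m + 2)*(m^2 - 10*m + 25) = (m - 5)*(m + 2)*(m - 5)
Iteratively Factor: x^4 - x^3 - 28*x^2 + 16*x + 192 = (x - 4)*(x^3 + 3*x^2 - 16*x - 48) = (x - 4)*(x + 4)*(x^2 - x - 12) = (x - 4)^2*(x + 4)*(x + 3)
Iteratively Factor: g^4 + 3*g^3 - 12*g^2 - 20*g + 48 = (g + 4)*(g^3 - g^2 - 8*g + 12) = (g - 2)*(g + 4)*(g^2 + g - 6) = (g - 2)^2*(g + 4)*(g + 3)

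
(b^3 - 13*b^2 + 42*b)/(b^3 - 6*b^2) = (b - 7)/b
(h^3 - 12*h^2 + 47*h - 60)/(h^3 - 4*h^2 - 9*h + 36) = (h - 5)/(h + 3)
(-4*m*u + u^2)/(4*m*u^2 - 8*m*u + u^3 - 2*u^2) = (-4*m + u)/(4*m*u - 8*m + u^2 - 2*u)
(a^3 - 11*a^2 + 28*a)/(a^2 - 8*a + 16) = a*(a - 7)/(a - 4)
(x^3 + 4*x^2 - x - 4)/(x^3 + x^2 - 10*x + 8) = (x + 1)/(x - 2)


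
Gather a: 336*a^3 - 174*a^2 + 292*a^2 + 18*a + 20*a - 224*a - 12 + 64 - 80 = 336*a^3 + 118*a^2 - 186*a - 28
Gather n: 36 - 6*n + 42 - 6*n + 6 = 84 - 12*n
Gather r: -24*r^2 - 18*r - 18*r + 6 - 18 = -24*r^2 - 36*r - 12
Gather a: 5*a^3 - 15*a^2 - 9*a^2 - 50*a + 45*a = 5*a^3 - 24*a^2 - 5*a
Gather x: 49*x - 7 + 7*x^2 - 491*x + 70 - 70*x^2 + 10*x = -63*x^2 - 432*x + 63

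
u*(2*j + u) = 2*j*u + u^2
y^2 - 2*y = y*(y - 2)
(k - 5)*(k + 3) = k^2 - 2*k - 15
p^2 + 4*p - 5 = (p - 1)*(p + 5)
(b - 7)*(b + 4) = b^2 - 3*b - 28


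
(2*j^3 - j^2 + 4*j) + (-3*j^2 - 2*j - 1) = 2*j^3 - 4*j^2 + 2*j - 1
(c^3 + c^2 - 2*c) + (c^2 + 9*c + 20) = c^3 + 2*c^2 + 7*c + 20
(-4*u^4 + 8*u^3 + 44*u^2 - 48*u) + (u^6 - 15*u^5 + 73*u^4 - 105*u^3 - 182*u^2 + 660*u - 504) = u^6 - 15*u^5 + 69*u^4 - 97*u^3 - 138*u^2 + 612*u - 504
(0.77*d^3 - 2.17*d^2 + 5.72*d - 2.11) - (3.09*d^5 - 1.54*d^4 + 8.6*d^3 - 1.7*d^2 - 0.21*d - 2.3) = -3.09*d^5 + 1.54*d^4 - 7.83*d^3 - 0.47*d^2 + 5.93*d + 0.19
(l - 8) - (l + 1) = -9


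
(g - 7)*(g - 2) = g^2 - 9*g + 14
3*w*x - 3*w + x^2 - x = (3*w + x)*(x - 1)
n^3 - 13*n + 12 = (n - 3)*(n - 1)*(n + 4)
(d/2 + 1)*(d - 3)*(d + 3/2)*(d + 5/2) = d^4/2 + 3*d^3/2 - 25*d^2/8 - 111*d/8 - 45/4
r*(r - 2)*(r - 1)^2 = r^4 - 4*r^3 + 5*r^2 - 2*r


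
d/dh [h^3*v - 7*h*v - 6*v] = v*(3*h^2 - 7)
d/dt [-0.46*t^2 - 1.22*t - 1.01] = -0.92*t - 1.22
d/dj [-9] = 0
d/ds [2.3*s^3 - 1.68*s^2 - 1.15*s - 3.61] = 6.9*s^2 - 3.36*s - 1.15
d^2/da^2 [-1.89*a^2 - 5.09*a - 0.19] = -3.78000000000000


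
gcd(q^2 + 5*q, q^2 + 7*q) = q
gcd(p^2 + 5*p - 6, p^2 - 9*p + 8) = p - 1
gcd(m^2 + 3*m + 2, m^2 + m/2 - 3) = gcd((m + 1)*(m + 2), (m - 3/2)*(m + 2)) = m + 2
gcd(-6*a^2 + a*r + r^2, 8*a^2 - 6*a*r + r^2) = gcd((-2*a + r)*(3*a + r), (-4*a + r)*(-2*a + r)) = -2*a + r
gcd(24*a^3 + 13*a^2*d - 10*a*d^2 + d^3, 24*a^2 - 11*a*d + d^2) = 24*a^2 - 11*a*d + d^2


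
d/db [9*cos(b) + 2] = -9*sin(b)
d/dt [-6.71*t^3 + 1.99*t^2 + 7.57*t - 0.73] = -20.13*t^2 + 3.98*t + 7.57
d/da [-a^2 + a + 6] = 1 - 2*a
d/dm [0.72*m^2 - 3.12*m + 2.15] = 1.44*m - 3.12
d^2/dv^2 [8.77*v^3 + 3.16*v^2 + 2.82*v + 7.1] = 52.62*v + 6.32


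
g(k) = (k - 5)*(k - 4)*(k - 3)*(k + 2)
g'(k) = (k - 5)*(k - 4)*(k - 3) + (k - 5)*(k - 4)*(k + 2) + (k - 5)*(k - 3)*(k + 2) + (k - 4)*(k - 3)*(k + 2)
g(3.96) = 0.24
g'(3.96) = -5.89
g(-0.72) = -128.56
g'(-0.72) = -16.16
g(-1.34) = -96.98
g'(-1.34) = -91.13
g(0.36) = -105.23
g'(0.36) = 46.86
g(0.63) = -91.79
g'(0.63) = 52.07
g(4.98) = -0.27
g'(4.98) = 13.09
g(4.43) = -2.25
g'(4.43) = -3.21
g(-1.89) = -21.83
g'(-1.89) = -187.11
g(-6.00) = 3960.00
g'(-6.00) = -2186.00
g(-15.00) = 88920.00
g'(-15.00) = -20906.00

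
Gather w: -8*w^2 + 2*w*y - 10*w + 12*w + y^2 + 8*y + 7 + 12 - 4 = -8*w^2 + w*(2*y + 2) + y^2 + 8*y + 15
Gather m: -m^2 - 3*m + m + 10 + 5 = -m^2 - 2*m + 15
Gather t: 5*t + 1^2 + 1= 5*t + 2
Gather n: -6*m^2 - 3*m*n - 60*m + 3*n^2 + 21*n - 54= -6*m^2 - 60*m + 3*n^2 + n*(21 - 3*m) - 54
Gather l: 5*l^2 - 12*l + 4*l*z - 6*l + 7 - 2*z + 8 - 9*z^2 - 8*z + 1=5*l^2 + l*(4*z - 18) - 9*z^2 - 10*z + 16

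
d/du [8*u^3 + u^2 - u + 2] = 24*u^2 + 2*u - 1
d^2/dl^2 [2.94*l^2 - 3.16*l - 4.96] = 5.88000000000000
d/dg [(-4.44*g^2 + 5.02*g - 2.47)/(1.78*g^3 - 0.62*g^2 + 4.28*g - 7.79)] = (7.9032*g^4 - 17.8712*g^3 - 2.701*g^2 + 66.1124*g - 28.5342)/(3.1684*g^6 - 2.2072*g^5 + 15.6212*g^4 - 33.0396*g^3 + 27.978*g^2 - 66.6824*g + 60.6841)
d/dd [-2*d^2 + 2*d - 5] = 2 - 4*d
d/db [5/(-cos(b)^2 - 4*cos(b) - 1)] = -10*(cos(b) + 2)*sin(b)/(cos(b)^2 + 4*cos(b) + 1)^2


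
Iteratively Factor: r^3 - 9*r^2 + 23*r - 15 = (r - 5)*(r^2 - 4*r + 3) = (r - 5)*(r - 1)*(r - 3)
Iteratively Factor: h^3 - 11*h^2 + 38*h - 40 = (h - 2)*(h^2 - 9*h + 20) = (h - 5)*(h - 2)*(h - 4)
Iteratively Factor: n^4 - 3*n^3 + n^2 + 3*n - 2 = (n - 2)*(n^3 - n^2 - n + 1) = (n - 2)*(n - 1)*(n^2 - 1) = (n - 2)*(n - 1)^2*(n + 1)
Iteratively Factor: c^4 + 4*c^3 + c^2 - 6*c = (c + 2)*(c^3 + 2*c^2 - 3*c) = c*(c + 2)*(c^2 + 2*c - 3) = c*(c + 2)*(c + 3)*(c - 1)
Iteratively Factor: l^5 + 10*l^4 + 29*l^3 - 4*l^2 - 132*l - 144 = (l + 2)*(l^4 + 8*l^3 + 13*l^2 - 30*l - 72) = (l + 2)*(l + 3)*(l^3 + 5*l^2 - 2*l - 24) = (l + 2)*(l + 3)^2*(l^2 + 2*l - 8) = (l - 2)*(l + 2)*(l + 3)^2*(l + 4)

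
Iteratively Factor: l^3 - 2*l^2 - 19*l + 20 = (l - 5)*(l^2 + 3*l - 4) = (l - 5)*(l - 1)*(l + 4)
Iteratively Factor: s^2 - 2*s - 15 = (s - 5)*(s + 3)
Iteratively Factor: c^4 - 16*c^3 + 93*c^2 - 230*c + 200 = (c - 4)*(c^3 - 12*c^2 + 45*c - 50) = (c - 5)*(c - 4)*(c^2 - 7*c + 10) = (c - 5)*(c - 4)*(c - 2)*(c - 5)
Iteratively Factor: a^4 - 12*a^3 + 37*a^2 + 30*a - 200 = (a + 2)*(a^3 - 14*a^2 + 65*a - 100) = (a - 4)*(a + 2)*(a^2 - 10*a + 25) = (a - 5)*(a - 4)*(a + 2)*(a - 5)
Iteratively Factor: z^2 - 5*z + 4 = (z - 1)*(z - 4)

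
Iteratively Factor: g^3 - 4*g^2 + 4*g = (g - 2)*(g^2 - 2*g) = (g - 2)^2*(g)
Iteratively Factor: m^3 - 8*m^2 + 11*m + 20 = (m + 1)*(m^2 - 9*m + 20) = (m - 4)*(m + 1)*(m - 5)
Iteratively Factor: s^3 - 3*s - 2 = (s + 1)*(s^2 - s - 2) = (s + 1)^2*(s - 2)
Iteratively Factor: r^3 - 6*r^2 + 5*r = (r)*(r^2 - 6*r + 5) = r*(r - 5)*(r - 1)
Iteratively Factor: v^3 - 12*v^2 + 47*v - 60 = (v - 3)*(v^2 - 9*v + 20) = (v - 4)*(v - 3)*(v - 5)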